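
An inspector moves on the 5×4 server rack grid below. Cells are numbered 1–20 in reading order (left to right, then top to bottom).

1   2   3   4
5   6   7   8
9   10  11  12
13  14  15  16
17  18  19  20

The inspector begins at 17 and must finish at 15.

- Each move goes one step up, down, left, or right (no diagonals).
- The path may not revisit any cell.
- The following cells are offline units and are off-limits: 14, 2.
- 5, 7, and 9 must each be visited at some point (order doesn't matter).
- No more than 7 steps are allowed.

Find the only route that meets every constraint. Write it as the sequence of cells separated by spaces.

17 13 9 5 6 7 11 15

The budget equals the shortest possible length, so every move has to be on a shortest route through the required cells.
Route from 17: 3× up (reaching 5), 2× right (reaching 7), 2× down (reaching 15) — 7 moves in all.
Check: all required cells visited; 7 ≤ 7 moves.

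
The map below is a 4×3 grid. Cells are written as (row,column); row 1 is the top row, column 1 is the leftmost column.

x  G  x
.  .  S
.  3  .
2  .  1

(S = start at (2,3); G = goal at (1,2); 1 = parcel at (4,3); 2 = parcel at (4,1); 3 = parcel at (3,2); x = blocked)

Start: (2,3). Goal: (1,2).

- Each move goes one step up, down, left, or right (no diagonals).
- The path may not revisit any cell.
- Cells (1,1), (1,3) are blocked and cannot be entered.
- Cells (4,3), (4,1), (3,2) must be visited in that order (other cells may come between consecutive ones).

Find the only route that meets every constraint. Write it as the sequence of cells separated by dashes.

The waypoints must appear in the order (4,3), (4,1), (3,2), with no cell reused.
Route from (2,3): down 2 to (4,3), left 2 to (4,1), up 1 to (3,1), right 1 to (3,2), up 2 to (1,2) — 8 moves in all.
Check: order respected (1 at step 2, 2 at step 4, 3 at step 6).

(2,3) - (3,3) - (4,3) - (4,2) - (4,1) - (3,1) - (3,2) - (2,2) - (1,2)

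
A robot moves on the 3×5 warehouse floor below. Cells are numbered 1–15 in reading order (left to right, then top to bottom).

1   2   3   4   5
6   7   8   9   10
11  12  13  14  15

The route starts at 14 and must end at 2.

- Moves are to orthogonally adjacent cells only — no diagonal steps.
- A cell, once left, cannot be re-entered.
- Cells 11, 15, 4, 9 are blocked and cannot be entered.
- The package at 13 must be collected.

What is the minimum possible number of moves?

4

Any route passes through 13 somewhere between 14 and 2. Summing Manhattan distances along the two legs (14 → 13 → 2) gives a lower bound of 1 + 3 = 4 moves.
A route of 4 moves achieves this: 14 → 13 → 8 → 3 → 2.
Since 4 matches the lower bound, it is optimal.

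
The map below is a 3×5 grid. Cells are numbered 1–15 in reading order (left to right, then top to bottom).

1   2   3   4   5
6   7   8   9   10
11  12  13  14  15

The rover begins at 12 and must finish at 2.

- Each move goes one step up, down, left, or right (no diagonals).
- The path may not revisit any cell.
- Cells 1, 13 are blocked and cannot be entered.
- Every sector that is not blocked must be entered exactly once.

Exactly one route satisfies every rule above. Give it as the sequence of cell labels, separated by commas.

12, 11, 6, 7, 8, 9, 14, 15, 10, 5, 4, 3, 2

Need to visit all 13 open cells exactly once, starting at 12 and ending at 2.
Cell 14 has only two open neighbours (9 and 15), so the path must pass straight through it: one of those is the cell it's entered from and the other is where it exits.
Route from 12: left to 11, up to 6, 3× right (reaching 9), down to 14, right to 15, 2× up (reaching 5), 3× left (reaching 2) — 12 moves in all.
Check: all 13 open cells covered.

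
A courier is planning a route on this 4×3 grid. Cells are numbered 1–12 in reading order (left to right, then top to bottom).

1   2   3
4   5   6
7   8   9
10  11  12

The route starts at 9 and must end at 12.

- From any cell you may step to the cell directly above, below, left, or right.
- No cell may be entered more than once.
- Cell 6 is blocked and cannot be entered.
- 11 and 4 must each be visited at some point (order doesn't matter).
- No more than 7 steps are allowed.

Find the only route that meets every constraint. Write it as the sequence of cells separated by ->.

9 -> 8 -> 5 -> 4 -> 7 -> 10 -> 11 -> 12

Any route must reach 11 and 4 and still end at 12 within 7 moves, so the order of the required stops is forced.
Route from 9: left 1 to 8, up 1 to 5, left 1 to 4, down 2 to 10, right 2 to 12 — 7 moves in all.
Check: all required cells visited; 7 ≤ 7 moves.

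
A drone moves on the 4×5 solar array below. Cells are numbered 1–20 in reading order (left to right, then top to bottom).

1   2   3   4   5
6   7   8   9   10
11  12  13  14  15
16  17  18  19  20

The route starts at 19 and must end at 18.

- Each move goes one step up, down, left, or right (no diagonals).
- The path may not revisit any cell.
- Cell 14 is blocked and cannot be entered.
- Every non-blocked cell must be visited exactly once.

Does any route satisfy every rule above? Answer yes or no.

Colour the cells like a checkerboard: each orthogonal step flips colour, so a Hamiltonian route alternates colours. Here there are 10 cells of one colour and 9 of the other, with start on the opposite colour to the goal — the counts and endpoints can't be arranged into an alternating sequence of length 19, so no Hamiltonian route exists.

no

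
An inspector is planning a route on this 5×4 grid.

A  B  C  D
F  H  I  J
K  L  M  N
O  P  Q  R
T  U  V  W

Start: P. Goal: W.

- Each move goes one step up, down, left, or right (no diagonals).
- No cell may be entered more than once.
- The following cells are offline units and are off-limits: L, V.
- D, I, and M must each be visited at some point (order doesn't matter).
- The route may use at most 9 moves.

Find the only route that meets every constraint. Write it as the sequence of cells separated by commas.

Any route must reach D, I, and M and still end at W within 9 moves, so the order of the required stops is forced.
Route from P: right to Q, 3× up (reaching C), right to D, 4× down (reaching W) — 9 moves in all.
Check: all required cells visited; 9 ≤ 9 moves.

P, Q, M, I, C, D, J, N, R, W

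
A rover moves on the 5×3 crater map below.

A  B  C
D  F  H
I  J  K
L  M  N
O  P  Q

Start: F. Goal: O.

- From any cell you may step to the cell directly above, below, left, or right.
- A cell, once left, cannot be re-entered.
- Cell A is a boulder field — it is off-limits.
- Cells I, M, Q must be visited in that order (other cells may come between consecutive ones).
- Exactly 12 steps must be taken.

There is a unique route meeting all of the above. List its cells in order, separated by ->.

F -> B -> C -> H -> K -> J -> I -> L -> M -> N -> Q -> P -> O

The waypoints must appear in the order I, M, Q, with no cell reused.
Route from F: up 1 to B, right 1 to C, down 2 to K, left 2 to I, down 1 to L, right 2 to N, down 1 to Q, left 2 to O — 12 moves in all.
Check: order respected (I at step 6, M at step 8, Q at step 10); 12 moves as required.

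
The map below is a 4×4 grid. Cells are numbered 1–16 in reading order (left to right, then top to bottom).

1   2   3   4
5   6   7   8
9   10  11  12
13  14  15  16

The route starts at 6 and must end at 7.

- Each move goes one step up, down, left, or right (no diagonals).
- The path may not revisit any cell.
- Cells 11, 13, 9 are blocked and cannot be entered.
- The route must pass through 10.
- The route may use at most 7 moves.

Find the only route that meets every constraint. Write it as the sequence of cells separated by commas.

6, 10, 14, 15, 16, 12, 8, 7

The 7-move cap with required stops at 10 leaves no slack for detours.
Route from 6: 2× down (reaching 14), 2× right (reaching 16), 2× up (reaching 8), left to 7 — 7 moves in all.
Check: all required cells visited; 7 ≤ 7 moves.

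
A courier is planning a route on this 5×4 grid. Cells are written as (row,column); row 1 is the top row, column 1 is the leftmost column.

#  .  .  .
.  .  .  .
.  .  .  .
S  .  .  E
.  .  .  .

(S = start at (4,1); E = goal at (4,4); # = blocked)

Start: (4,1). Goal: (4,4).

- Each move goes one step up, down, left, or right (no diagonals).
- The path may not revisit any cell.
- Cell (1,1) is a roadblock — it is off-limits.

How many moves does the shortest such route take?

3

The Manhattan distance from (4,1) to (4,4) is |4−4| + |1−4| = 3, so at least 3 moves are needed.
A route of 3 moves achieves this: (4,1) → (4,2) → (4,3) → (4,4).
Since 3 matches the lower bound, it is optimal.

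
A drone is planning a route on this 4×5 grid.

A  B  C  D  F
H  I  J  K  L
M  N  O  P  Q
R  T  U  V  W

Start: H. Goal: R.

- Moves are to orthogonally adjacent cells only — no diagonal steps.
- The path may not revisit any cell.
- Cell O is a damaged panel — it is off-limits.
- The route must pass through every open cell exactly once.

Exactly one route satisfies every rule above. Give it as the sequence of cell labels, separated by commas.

Need to visit all 19 open cells exactly once, starting at H and ending at R.
Route from H: up 1 to A, right 1 to B, down 1 to I, right 1 to J, up 1 to C, right 2 to F, down 1 to L, left 1 to K, down 1 to P, right 1 to Q, down 1 to W, left 3 to T, up 1 to N, left 1 to M, down 1 to R — 18 moves in all.
Check: all 19 open cells covered.

H, A, B, I, J, C, D, F, L, K, P, Q, W, V, U, T, N, M, R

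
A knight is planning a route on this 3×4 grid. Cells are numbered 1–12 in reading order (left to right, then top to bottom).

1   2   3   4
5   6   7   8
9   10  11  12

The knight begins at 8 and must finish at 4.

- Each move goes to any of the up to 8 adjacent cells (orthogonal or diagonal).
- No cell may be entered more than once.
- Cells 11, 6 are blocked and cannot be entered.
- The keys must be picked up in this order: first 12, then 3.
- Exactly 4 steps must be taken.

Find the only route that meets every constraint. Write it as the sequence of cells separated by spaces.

8 12 7 3 4

The waypoints must appear in the order 12, 3, with no cell reused.
Route from 8: down 1 to 12, up-left 1 to 7, up 1 to 3, right 1 to 4 — 4 moves in all.
Check: order respected (12 at step 1, 3 at step 3); 4 moves as required.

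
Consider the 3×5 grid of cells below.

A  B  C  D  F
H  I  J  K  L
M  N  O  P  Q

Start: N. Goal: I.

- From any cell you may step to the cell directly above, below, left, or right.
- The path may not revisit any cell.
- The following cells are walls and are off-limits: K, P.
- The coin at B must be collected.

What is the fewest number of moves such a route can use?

Any route passes through B somewhere between N and I. Summing Manhattan distances along the two legs (N → B → I) gives a lower bound of 2 + 1 = 3 moves.
The shortest route satisfying every rule uses 5 moves: N → M → H → A → B → I.
The bound of 3 isn't tight here; checking systematically, no route of length 3 through 4 satisfies every constraint, so 5 is the minimum.

5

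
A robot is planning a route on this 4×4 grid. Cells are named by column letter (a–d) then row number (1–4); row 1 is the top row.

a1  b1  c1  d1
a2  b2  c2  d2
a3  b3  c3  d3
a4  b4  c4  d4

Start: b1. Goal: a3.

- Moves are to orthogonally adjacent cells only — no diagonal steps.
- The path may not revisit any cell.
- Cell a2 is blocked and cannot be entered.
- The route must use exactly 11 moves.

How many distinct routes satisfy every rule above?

16

Need simple routes of exactly 11 moves from b1 to a3 (Manhattan distance 3, so 4 moves are spent on a detour and 4 undoing it).
Branch systematically from the start, pruning whenever the remaining move budget drops below the Manhattan distance to a3 or differs from it in parity. Grouping the completions by first move — via b2: 8; via c1: 8 (no valid completion starts via a1) — and summing: 8 + 8 = 16.
That gives 16 routes.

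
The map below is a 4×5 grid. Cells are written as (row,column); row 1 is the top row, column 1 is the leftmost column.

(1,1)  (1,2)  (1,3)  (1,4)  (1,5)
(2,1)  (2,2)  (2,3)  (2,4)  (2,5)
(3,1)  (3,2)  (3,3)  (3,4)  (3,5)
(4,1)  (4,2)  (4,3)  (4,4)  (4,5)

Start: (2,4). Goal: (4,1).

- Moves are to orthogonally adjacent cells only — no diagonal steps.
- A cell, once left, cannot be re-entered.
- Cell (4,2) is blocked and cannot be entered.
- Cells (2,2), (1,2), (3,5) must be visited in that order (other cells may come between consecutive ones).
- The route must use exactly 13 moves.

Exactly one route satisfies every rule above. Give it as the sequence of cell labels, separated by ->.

(2,4) -> (2,3) -> (2,2) -> (1,2) -> (1,3) -> (1,4) -> (1,5) -> (2,5) -> (3,5) -> (3,4) -> (3,3) -> (3,2) -> (3,1) -> (4,1)

The waypoints must appear in the order (2,2), (1,2), (3,5), with no cell reused.
Route from (2,4): left 2 to (2,2), up 1 to (1,2), right 3 to (1,5), down 2 to (3,5), left 4 to (3,1), down 1 to (4,1) — 13 moves in all.
Check: order respected ((2,2) at step 2, (1,2) at step 3, (3,5) at step 8); 13 moves as required.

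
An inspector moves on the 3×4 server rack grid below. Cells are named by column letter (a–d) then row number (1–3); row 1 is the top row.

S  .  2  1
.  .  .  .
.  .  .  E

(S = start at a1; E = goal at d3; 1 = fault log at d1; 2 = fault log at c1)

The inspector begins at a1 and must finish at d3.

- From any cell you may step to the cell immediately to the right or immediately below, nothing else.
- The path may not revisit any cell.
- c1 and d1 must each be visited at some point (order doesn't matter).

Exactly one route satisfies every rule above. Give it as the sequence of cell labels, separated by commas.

Moves only go right or down, so the column and row indices never decrease.
Route from a1: 3× right (reaching d1), 2× down (reaching d3) — 5 moves in all.
Check: all required cells visited.

a1, b1, c1, d1, d2, d3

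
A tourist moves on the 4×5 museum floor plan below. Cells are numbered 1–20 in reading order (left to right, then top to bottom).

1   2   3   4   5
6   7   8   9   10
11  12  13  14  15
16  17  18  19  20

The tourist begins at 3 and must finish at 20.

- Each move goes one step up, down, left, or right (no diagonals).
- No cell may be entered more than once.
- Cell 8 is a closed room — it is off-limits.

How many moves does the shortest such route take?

The Manhattan distance from 3 to 20 is |1−4| + |3−5| = 5, so at least 5 moves are needed.
A route of 5 moves achieves this: 3 → 4 → 9 → 14 → 19 → 20.
Since 5 matches the lower bound, it is optimal.

5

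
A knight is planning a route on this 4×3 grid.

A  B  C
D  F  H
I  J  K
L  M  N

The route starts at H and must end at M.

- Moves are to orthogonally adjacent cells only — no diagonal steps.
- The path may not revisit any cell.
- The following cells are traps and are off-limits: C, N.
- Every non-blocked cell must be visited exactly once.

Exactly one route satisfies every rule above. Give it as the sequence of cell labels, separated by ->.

Need to visit all 10 open cells exactly once, starting at H and ending at M.
Route from H: down to K, left to J, 2× up (reaching B), left to A, 3× down (reaching L), right to M — 9 moves in all.
Check: all 10 open cells covered.

H -> K -> J -> F -> B -> A -> D -> I -> L -> M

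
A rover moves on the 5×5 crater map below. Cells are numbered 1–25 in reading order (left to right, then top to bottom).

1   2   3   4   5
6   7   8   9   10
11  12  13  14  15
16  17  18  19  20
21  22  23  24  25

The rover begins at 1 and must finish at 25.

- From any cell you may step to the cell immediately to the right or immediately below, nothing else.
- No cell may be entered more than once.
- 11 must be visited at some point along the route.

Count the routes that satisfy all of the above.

15

A right/down-only route from 1 to 25 makes exactly 4 down-moves and 4 right-moves in some order.
With no other constraints that would be C(8,4) = 70 routes.
Split at 11 and multiply the segment counts: 1→11: 1; 11→25: 15; product = 15.
That gives 15 routes.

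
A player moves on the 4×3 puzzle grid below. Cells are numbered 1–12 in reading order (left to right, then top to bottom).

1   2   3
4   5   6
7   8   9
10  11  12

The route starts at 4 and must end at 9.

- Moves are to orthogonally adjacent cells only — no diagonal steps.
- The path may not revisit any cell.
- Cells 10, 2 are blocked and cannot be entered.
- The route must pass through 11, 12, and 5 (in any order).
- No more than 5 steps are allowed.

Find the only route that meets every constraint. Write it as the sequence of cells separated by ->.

The budget equals the shortest possible length, so every move has to be on a shortest route through the required cells.
Route from 4: right 1 to 5, down 2 to 11, right 1 to 12, up 1 to 9 — 5 moves in all.
Check: all required cells visited; 5 ≤ 5 moves.

4 -> 5 -> 8 -> 11 -> 12 -> 9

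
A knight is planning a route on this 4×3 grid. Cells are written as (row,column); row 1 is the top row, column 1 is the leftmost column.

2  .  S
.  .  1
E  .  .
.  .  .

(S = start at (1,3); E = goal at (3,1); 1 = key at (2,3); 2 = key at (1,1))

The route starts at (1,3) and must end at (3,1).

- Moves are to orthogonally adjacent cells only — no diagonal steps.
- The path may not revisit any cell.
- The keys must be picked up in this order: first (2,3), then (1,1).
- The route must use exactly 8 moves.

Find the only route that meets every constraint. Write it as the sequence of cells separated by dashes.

(1,3) - (2,3) - (3,3) - (3,2) - (2,2) - (1,2) - (1,1) - (2,1) - (3,1)

The waypoints must appear in the order (2,3), (1,1), with no cell reused.
Route from (1,3): 2× down (reaching (3,3)), left to (3,2), 2× up (reaching (1,2)), left to (1,1), 2× down (reaching (3,1)) — 8 moves in all.
Check: order respected (1 at step 1, 2 at step 6); 8 moves as required.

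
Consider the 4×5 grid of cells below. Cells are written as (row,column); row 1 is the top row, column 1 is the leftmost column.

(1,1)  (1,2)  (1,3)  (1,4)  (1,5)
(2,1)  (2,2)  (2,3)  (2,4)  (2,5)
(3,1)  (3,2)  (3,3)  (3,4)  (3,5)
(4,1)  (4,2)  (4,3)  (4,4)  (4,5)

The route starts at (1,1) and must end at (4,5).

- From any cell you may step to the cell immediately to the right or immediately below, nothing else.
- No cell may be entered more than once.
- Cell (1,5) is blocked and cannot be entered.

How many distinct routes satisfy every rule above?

A right/down-only route from (1,1) to (4,5) makes exactly 3 down-moves and 4 right-moves in some order.
With no other constraints that would be C(7,3) = 35 routes.
Subtract routes through each blocked cell (inclusion–exclusion for overlaps): − through (1,5): 1 → 34.
That gives 34 routes.

34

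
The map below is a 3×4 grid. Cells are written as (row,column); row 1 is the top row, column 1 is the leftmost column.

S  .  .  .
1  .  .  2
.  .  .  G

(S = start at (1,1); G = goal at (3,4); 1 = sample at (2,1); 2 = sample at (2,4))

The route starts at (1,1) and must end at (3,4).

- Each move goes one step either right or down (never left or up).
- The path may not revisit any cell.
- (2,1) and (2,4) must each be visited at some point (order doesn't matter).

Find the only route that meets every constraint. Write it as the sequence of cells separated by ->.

(1,1) -> (2,1) -> (2,2) -> (2,3) -> (2,4) -> (3,4)

Moves only go right or down, so the column and row indices never decrease.
Route from (1,1): down 1 to (2,1), right 3 to (2,4), down 1 to (3,4) — 5 moves in all.
Check: all required cells visited.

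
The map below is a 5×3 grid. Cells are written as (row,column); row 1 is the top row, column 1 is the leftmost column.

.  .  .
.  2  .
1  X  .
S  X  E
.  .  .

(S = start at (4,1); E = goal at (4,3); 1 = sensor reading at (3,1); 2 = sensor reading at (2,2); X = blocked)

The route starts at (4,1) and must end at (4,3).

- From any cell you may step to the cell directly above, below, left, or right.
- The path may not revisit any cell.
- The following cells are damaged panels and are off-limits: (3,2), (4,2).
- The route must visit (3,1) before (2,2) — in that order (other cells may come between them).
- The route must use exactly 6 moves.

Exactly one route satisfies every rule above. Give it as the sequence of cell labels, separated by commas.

The waypoints must appear in the order (3,1), (2,2), with no cell reused.
Route from (4,1): up 2 to (2,1), right 2 to (2,3), down 2 to (4,3) — 6 moves in all.
Check: order respected (1 at step 1, 2 at step 3); 6 moves as required.

(4,1), (3,1), (2,1), (2,2), (2,3), (3,3), (4,3)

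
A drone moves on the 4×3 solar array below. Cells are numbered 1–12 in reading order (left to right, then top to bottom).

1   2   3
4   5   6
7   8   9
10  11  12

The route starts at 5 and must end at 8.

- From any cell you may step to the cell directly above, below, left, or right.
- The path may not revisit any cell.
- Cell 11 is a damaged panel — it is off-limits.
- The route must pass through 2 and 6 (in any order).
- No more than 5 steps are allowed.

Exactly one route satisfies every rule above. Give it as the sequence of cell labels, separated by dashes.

5 - 2 - 3 - 6 - 9 - 8

The 5-move cap with required stops at 2, 6 leaves no slack for detours.
Route from 5: up to 2, right to 3, 2× down (reaching 9), left to 8 — 5 moves in all.
Check: all required cells visited; 5 ≤ 5 moves.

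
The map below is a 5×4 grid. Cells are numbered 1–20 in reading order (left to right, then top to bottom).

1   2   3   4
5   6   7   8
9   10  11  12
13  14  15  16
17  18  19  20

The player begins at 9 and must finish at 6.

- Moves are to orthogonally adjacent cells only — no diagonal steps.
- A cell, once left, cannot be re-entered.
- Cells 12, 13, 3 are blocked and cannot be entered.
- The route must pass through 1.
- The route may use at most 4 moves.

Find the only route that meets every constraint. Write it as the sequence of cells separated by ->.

9 -> 5 -> 1 -> 2 -> 6

The budget equals the shortest possible length, so every move has to be on a shortest route through the required cells.
Route from 9: 2× up (reaching 1), right to 2, down to 6 — 4 moves in all.
Check: all required cells visited; 4 ≤ 4 moves.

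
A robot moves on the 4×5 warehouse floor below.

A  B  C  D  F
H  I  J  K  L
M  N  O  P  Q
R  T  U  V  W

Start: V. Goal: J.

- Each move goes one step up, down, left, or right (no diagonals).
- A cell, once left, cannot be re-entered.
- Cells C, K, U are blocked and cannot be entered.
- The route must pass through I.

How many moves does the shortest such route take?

5

Any route passes through I somewhere between V and J. Summing Manhattan distances along the two legs (V → I → J) gives a lower bound of 4 + 1 = 5 moves.
A route of 5 moves achieves this: V → P → O → N → I → J.
Since 5 matches the lower bound, it is optimal.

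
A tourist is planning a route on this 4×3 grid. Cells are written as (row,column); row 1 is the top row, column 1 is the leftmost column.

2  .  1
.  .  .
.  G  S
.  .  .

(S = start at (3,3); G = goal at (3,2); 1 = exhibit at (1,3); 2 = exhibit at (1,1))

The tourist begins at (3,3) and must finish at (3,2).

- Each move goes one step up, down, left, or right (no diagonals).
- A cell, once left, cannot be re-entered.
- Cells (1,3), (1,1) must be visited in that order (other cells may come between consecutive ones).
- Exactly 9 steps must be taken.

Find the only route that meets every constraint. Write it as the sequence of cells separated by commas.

(3,3), (2,3), (1,3), (1,2), (1,1), (2,1), (3,1), (4,1), (4,2), (3,2)

The waypoints must appear in the order (1,3), (1,1), with no cell reused.
Route from (3,3): 2× up (reaching (1,3)), 2× left (reaching (1,1)), 3× down (reaching (4,1)), right to (4,2), up to (3,2) — 9 moves in all.
Check: order respected (1 at step 2, 2 at step 4); 9 moves as required.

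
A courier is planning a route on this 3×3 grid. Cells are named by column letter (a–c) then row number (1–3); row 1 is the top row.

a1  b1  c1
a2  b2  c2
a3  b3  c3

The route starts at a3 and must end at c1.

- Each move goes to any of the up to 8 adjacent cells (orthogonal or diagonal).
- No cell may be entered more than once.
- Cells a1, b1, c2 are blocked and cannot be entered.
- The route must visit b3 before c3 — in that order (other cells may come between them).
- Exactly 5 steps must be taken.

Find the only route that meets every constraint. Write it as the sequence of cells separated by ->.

a3 -> a2 -> b3 -> c3 -> b2 -> c1

The waypoints must appear in the order b3, c3, with no cell reused.
Route from a3: up 1 to a2, down-right 1 to b3, right 1 to c3, up-left 1 to b2, up-right 1 to c1 — 5 moves in all.
Check: order respected (b3 at step 2, c3 at step 3); 5 moves as required.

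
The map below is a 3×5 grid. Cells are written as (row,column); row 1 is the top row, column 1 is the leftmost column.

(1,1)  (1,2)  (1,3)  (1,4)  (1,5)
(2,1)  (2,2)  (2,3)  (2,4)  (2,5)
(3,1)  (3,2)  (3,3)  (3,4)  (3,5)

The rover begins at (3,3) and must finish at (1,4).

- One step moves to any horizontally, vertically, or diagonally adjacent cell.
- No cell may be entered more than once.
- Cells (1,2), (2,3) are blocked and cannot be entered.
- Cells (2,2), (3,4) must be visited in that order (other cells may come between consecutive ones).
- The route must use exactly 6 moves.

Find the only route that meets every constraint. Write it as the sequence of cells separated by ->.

The waypoints must appear in the order (2,2), (3,4), with no cell reused.
Route from (3,3): up-left to (2,2), up-right to (1,3), down-right to (2,4), down to (3,4), up-right to (2,5), up-left to (1,4) — 6 moves in all.
Check: order respected ((2,2) at step 1, (3,4) at step 4); 6 moves as required.

(3,3) -> (2,2) -> (1,3) -> (2,4) -> (3,4) -> (2,5) -> (1,4)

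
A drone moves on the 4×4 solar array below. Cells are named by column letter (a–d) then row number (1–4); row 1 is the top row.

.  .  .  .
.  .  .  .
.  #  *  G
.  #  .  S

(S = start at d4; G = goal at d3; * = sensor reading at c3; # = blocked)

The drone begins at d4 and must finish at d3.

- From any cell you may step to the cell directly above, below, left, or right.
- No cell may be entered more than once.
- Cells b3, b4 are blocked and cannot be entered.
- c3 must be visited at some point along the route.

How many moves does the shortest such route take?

Any route passes through c3 somewhere between d4 and d3. Summing Manhattan distances along the two legs (d4 → c3 → d3) gives a lower bound of 2 + 1 = 3 moves.
A route of 3 moves achieves this: d4 → c4 → c3 → d3.
Since 3 matches the lower bound, it is optimal.

3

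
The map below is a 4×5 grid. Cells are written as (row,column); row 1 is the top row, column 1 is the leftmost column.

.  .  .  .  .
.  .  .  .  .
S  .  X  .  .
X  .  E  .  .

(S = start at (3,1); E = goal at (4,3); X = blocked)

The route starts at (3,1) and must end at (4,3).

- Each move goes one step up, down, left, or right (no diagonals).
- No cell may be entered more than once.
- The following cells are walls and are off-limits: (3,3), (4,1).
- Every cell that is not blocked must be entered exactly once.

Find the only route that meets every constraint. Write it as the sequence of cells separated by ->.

Need to visit all 18 open cells exactly once, starting at (3,1) and ending at (4,3).
Route from (3,1): 2× up (reaching (1,1)), 4× right (reaching (1,5)), 3× down (reaching (4,5)), left to (4,4), 2× up (reaching (2,4)), 2× left (reaching (2,2)), 2× down (reaching (4,2)), right to (4,3) — 17 moves in all.
Check: all 18 open cells covered.

(3,1) -> (2,1) -> (1,1) -> (1,2) -> (1,3) -> (1,4) -> (1,5) -> (2,5) -> (3,5) -> (4,5) -> (4,4) -> (3,4) -> (2,4) -> (2,3) -> (2,2) -> (3,2) -> (4,2) -> (4,3)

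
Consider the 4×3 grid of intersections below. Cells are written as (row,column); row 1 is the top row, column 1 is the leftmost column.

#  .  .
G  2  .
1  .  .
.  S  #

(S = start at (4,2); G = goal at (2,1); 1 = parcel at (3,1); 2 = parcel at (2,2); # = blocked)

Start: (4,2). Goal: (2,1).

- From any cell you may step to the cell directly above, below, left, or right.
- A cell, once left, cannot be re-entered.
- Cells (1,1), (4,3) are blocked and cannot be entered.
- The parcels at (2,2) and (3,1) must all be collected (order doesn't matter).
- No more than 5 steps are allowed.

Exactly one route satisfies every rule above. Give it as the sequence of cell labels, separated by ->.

(4,2) -> (4,1) -> (3,1) -> (3,2) -> (2,2) -> (2,1)

The budget equals the shortest possible length, so every move has to be on a shortest route through the required cells.
Route from (4,2): left 1 to (4,1), up 1 to (3,1), right 1 to (3,2), up 1 to (2,2), left 1 to (2,1) — 5 moves in all.
Check: all required cells visited; 5 ≤ 5 moves.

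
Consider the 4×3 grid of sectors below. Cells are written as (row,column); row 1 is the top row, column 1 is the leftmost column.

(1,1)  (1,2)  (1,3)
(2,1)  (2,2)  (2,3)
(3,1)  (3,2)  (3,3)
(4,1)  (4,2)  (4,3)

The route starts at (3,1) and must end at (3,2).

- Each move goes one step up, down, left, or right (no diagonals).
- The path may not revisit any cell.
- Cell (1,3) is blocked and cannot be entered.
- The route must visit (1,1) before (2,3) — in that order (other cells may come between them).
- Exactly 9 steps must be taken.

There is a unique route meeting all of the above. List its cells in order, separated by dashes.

The waypoints must appear in the order (1,1), (2,3), with no cell reused.
Route from (3,1): 2× up (reaching (1,1)), right to (1,2), down to (2,2), right to (2,3), 2× down (reaching (4,3)), left to (4,2), up to (3,2) — 9 moves in all.
Check: order respected ((1,1) at step 2, (2,3) at step 5); 9 moves as required.

(3,1) - (2,1) - (1,1) - (1,2) - (2,2) - (2,3) - (3,3) - (4,3) - (4,2) - (3,2)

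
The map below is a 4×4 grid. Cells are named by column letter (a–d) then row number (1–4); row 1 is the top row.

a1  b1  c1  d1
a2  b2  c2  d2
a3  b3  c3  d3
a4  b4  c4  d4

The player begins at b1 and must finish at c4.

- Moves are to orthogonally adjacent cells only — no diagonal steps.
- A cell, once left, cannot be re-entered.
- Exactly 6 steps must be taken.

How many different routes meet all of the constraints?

Need simple routes of exactly 6 moves from b1 to c4 (Manhattan distance 4, so 1 moves are spent on a detour and 1 undoing it).
Branch systematically from the start, pruning whenever the remaining move budget drops below the Manhattan distance to c4 or differs from it in parity. Grouping the completions by first move — via b2: 9; via a1: 6; via c1: 9 — and summing: 9 + 6 + 9 = 24.
That gives 24 routes.

24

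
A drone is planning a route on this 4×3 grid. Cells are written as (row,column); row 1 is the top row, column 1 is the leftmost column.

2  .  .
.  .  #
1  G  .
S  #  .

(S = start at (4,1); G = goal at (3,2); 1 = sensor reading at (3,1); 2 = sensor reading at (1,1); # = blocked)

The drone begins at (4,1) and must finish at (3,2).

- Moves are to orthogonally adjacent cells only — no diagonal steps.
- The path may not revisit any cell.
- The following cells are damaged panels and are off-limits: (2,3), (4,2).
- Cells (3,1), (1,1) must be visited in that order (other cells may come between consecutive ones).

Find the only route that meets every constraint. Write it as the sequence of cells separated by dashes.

The waypoints must appear in the order (3,1), (1,1), with no cell reused.
Route from (4,1): up 3 to (1,1), right 1 to (1,2), down 2 to (3,2) — 6 moves in all.
Check: order respected (1 at step 1, 2 at step 3).

(4,1) - (3,1) - (2,1) - (1,1) - (1,2) - (2,2) - (3,2)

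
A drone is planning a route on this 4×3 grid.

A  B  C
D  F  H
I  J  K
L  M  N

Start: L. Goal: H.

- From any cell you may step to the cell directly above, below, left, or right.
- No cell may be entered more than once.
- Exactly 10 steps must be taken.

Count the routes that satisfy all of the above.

5

Need simple routes of exactly 10 moves from L to H (Manhattan distance 4, so 3 moves are spent on a detour and 3 undoing it).
Enumerating: L I D A B F J M N K H | L M N K J F D A B C H | L M N K J I D A B F H | L M N K J I D A B C H | L M N K J I D F B C H.
That gives 5 routes.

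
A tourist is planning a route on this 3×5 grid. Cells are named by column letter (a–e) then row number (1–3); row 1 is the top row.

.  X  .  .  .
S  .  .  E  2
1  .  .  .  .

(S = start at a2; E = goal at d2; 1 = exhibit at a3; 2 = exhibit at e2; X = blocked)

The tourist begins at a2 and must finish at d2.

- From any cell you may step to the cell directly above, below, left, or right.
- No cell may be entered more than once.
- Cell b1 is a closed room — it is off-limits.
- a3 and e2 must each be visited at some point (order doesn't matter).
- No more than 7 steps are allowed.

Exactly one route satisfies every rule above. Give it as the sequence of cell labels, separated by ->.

The 7-move cap with required stops at a3, e2 leaves no slack for detours.
Route from a2: down to a3, 4× right (reaching e3), up to e2, left to d2 — 7 moves in all.
Check: all required cells visited; 7 ≤ 7 moves.

a2 -> a3 -> b3 -> c3 -> d3 -> e3 -> e2 -> d2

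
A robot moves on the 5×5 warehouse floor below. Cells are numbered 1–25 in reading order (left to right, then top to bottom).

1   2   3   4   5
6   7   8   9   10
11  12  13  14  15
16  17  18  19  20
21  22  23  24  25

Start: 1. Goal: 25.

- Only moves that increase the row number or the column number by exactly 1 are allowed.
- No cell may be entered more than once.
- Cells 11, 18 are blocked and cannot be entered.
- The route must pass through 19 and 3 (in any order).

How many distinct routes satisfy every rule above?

A right/down-only route from 1 to 25 makes exactly 4 down-moves and 4 right-moves in some order.
With no other constraints that would be C(8,4) = 70 routes.
A monotone route can only reach the required cells in the order 3, 19, so split there and multiply the segment counts (each segment already excludes blocked cells): 1→3: 1; 3→19: 3; 19→25: 2; product = 6.
That gives 6 routes.

6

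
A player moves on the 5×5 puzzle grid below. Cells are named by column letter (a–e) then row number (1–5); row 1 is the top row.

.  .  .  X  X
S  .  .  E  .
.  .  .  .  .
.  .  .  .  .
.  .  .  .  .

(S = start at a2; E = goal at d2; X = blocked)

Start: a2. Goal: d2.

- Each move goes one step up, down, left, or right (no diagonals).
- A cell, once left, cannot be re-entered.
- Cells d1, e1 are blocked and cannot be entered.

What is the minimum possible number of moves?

3

The Manhattan distance from a2 to d2 is |2−2| + |1−4| = 3, so at least 3 moves are needed.
A route of 3 moves achieves this: a2 → b2 → c2 → d2.
Since 3 matches the lower bound, it is optimal.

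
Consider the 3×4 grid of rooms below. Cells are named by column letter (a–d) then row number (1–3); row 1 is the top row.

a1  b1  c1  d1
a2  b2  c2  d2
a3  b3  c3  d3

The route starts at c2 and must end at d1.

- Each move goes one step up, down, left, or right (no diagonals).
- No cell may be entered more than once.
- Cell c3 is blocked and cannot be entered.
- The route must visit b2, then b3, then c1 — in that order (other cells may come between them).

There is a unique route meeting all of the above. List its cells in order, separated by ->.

c2 -> b2 -> b3 -> a3 -> a2 -> a1 -> b1 -> c1 -> d1

The waypoints must appear in the order b2, b3, c1, with no cell reused.
Route from c2: left to b2, down to b3, left to a3, 2× up (reaching a1), 3× right (reaching d1) — 8 moves in all.
Check: order respected (b2 at step 1, b3 at step 2, c1 at step 7).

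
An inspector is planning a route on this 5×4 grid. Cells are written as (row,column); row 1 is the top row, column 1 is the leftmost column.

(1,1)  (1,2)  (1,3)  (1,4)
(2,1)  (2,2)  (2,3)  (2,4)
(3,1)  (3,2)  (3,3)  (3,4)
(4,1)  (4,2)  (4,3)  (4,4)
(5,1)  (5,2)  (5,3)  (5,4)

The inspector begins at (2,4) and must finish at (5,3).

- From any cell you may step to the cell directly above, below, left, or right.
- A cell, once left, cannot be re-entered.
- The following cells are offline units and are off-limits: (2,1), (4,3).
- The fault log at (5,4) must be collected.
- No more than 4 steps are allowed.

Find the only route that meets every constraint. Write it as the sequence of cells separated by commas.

The budget equals the shortest possible length, so every move has to be on a shortest route through the required cells.
Route from (2,4): 3× down (reaching (5,4)), left to (5,3) — 4 moves in all.
Check: all required cells visited; 4 ≤ 4 moves.

(2,4), (3,4), (4,4), (5,4), (5,3)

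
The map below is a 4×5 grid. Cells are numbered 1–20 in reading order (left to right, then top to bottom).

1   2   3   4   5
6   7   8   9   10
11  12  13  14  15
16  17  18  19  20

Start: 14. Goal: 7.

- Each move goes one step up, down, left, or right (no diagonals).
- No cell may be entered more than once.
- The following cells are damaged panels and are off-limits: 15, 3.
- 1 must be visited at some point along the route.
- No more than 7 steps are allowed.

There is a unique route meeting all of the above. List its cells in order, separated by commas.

Any route must reach 1 and still end at 7 within 7 moves, so the order of the required stops is forced.
Route from 14: 3× left (reaching 11), 2× up (reaching 1), right to 2, down to 7 — 7 moves in all.
Check: all required cells visited; 7 ≤ 7 moves.

14, 13, 12, 11, 6, 1, 2, 7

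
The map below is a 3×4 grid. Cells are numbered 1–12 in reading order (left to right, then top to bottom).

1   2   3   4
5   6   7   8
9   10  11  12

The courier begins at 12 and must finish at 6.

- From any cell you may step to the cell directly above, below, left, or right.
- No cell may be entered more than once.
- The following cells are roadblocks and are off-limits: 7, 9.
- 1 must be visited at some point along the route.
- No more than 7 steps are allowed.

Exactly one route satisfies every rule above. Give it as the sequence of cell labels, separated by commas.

12, 8, 4, 3, 2, 1, 5, 6

The budget equals the shortest possible length, so every move has to be on a shortest route through the required cells.
Route from 12: up 2 to 4, left 3 to 1, down 1 to 5, right 1 to 6 — 7 moves in all.
Check: all required cells visited; 7 ≤ 7 moves.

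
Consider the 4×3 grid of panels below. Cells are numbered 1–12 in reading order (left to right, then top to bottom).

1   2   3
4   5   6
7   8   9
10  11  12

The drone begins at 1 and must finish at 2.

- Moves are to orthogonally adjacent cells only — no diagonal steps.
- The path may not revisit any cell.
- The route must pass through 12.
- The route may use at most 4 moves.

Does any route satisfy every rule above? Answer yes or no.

no

Even ignoring the no-revisit rule, getting from 1 to 2 via 12 needs at least 5 + 4 = 9 moves (Manhattan distance per leg), which exceeds the 4-move limit.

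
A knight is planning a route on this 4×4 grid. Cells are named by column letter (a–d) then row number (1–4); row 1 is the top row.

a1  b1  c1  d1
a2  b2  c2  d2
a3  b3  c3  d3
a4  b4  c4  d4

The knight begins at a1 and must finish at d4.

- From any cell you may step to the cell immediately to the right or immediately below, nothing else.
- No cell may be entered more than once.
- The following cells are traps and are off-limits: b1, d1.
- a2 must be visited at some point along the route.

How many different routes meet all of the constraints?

A right/down-only route from a1 to d4 makes exactly 3 down-moves and 3 right-moves in some order.
With no other constraints that would be C(6,3) = 20 routes.
Split at a2 and multiply the segment counts (each segment already excludes blocked cells): a1→a2: 1; a2→d4: 10; product = 10.
That gives 10 routes.

10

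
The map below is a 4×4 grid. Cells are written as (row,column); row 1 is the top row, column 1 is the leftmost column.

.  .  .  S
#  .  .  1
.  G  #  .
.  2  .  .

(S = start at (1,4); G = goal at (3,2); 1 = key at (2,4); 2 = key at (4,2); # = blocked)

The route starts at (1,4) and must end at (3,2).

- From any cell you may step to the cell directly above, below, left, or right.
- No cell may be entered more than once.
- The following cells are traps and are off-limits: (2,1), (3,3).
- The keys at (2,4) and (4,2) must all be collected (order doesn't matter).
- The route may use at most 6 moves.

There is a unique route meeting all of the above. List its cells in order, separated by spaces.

Any route must reach (2,4) and (4,2) and still end at (3,2) within 6 moves, so the order of the required stops is forced.
Route from (1,4): 3× down (reaching (4,4)), 2× left (reaching (4,2)), up to (3,2) — 6 moves in all.
Check: all required cells visited; 6 ≤ 6 moves.

(1,4) (2,4) (3,4) (4,4) (4,3) (4,2) (3,2)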